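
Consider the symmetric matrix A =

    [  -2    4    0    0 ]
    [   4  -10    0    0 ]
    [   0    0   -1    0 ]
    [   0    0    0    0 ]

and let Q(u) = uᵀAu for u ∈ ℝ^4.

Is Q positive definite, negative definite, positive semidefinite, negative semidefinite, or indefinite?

Applying the same elementary operations to the rows and columns of A produces a congruent diagonal matrix with entries -2, -2, -1, 0.
That gives 3 negative, 1 zero pivots.
Hence Q is negative semidefinite.

negative semidefinite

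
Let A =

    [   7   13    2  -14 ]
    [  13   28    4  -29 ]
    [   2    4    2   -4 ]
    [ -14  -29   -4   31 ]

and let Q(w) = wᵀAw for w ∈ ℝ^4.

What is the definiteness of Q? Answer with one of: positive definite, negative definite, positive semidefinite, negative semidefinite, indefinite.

Applying the same elementary operations to the rows and columns of A produces a congruent diagonal matrix with entries 7, 27/7, 38/27, 12/19.
Counting signs: 4 positive.
Hence Q is positive definite.

positive definite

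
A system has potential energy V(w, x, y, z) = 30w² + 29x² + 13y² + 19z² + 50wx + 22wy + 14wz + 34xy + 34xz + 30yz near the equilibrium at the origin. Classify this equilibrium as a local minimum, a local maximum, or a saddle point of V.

local minimum

The Hessian at the origin is H = [[60, 50, 22, 14], [50, 58, 34, 34], [22, 34, 26, 30], [14, 34, 30, 38]].
Applying the same elementary operations to the rows and columns of H produces a congruent diagonal matrix with entries 60, 49/3, 712/245, 10/89.
So there are 4 positive pivots.
H is positive definite, so the origin is a strict local minimum.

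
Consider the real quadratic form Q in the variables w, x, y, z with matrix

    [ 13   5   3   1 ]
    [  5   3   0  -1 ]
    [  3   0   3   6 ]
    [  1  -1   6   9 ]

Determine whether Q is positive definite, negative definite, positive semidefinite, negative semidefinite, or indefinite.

Symmetric row and column elimination reduces A to a congruent diagonal form with pivots 13, 14/13, 15/14, -10.
Counting signs: 3 positive, 1 negative.
Hence Q is indefinite.

indefinite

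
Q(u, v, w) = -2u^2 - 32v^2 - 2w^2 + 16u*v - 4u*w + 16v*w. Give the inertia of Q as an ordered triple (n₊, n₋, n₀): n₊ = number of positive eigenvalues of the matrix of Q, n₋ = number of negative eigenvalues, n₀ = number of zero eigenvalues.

Write A = [[-2, 8, -2], [8, -32, 8], [-2, 8, -2]].
Applying the same elementary operations to the rows and columns of A produces a congruent diagonal matrix with entries -2, 0, 0.
That gives 1 negative, 2 zero pivots.

(0, 1, 2)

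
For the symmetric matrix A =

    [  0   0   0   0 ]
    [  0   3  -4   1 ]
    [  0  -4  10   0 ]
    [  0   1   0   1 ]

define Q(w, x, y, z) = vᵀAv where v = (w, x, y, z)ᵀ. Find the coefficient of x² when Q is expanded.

3

The coefficient of x² is the diagonal entry A[2,2] = 3.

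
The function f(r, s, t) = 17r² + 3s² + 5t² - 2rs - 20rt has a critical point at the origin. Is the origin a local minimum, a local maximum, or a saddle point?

saddle point

The Hessian at the origin is H = [[34, -2, -20], [-2, 6, 0], [-20, 0, 10]].
Congruent diagonalization of H (simultaneous row and column reduction) yields pivots 34, 100/17, -2.
That gives 2 positive, 1 negative pivots.
H is indefinite, so the origin is a saddle point.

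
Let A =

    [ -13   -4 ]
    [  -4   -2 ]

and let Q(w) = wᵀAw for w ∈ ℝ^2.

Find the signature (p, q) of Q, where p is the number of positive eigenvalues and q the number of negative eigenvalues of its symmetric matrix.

Congruent diagonalization of A (simultaneous row and column reduction) yields pivots -13, -10/13.
That gives 2 negative pivots.

(0, 2)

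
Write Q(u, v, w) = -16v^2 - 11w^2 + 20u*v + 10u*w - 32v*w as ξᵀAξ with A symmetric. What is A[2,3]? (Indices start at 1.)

The coefficient of v·w in Q is -32. For a symmetric A this equals A[2,3] + A[3,2] = 2·A[2,3].
So A[2,3] = -32/2 = -16.

-16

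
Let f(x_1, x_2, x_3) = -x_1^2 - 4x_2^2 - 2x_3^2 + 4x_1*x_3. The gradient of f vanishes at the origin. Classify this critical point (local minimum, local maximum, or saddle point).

The Hessian at the origin is H = [[-2, 0, 4], [0, -8, 0], [4, 0, -4]].
Row-reducing H symmetrically gives the diagonal entries -2, -8, 4.
That gives 1 positive, 2 negative pivots.
H is indefinite, so the origin is a saddle point.

saddle point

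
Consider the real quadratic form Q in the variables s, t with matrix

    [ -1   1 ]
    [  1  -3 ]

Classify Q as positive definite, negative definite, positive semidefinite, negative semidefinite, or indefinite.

For the 2×2 matrix [[-1, 1], [1, -3]]: det = -1·-3 − (1)² = 2, trace = -4.
det > 0 so both eigenvalues share the sign of the trace; trace = -4 < 0 ⇒ both negative.

negative definite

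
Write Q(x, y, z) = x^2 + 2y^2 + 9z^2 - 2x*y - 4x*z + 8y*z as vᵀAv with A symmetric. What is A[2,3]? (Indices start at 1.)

The coefficient of y·z in Q is 8. For a symmetric A this equals A[2,3] + A[3,2] = 2·A[2,3].
So A[2,3] = 8/2 = 4.

4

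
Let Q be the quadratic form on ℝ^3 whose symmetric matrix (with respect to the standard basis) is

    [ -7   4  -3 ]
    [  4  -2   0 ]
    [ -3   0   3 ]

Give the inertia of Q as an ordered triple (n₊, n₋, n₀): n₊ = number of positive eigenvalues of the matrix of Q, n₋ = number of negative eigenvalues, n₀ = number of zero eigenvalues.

An LDLᵀ factorisation of A has diagonal entries -7, 2/7, -6.
So there are 1 positive, 2 negative pivots.

(1, 2, 0)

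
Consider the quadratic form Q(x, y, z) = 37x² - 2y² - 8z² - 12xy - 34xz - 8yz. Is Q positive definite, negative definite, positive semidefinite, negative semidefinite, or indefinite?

The symmetric matrix is A = [[37, -6, -17], [-6, -2, -4], [-17, -4, -8]].
An LDLᵀ factorisation of A has diagonal entries 37, -110/37, -5/11.
Counting signs: 1 positive, 2 negative.
Hence Q is indefinite.

indefinite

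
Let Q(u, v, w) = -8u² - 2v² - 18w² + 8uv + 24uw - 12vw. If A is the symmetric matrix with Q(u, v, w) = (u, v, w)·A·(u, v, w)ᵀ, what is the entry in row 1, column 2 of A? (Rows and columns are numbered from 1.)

4

The coefficient of u·v in Q is 8. For a symmetric A this equals A[1,2] + A[2,1] = 2·A[1,2].
So A[1,2] = 8/2 = 4.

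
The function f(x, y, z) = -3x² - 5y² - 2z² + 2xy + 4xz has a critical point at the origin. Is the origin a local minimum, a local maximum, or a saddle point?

local maximum

The Hessian at the origin is H = [[-6, 2, 4], [2, -10, 0], [4, 0, -4]].
An LDLᵀ factorisation of H has diagonal entries -6, -28/3, -8/7.
So there are 3 negative pivots.
H is negative definite, so the origin is a strict local maximum.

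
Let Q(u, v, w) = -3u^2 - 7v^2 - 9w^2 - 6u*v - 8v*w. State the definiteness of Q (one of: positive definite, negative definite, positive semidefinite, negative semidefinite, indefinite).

The symmetric matrix of Q is A = [[-3, -3, 0], [-3, -7, -4], [0, -4, -9]].
Leading principal minors: Δ_1 = -3, Δ_2 = 12, Δ_3 = -60.
The signs alternate starting with Δ_1 < 0, so by Sylvester's criterion Q is negative definite.

negative definite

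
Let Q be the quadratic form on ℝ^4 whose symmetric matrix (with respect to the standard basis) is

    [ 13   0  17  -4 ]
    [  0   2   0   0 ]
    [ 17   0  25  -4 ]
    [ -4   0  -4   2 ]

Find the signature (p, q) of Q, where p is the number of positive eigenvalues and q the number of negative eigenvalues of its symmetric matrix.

Row-reducing A symmetrically gives the diagonal entries 13, 2, 36/13, 2/9.
Counting signs: 4 positive.

(4, 0)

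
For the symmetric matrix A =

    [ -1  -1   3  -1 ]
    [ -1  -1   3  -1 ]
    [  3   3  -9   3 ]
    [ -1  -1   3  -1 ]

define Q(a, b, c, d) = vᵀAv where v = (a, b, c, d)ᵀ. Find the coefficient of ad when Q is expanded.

The coefficient of ad is A[1,4] + A[4,1] = 2·(-1) = -2.

-2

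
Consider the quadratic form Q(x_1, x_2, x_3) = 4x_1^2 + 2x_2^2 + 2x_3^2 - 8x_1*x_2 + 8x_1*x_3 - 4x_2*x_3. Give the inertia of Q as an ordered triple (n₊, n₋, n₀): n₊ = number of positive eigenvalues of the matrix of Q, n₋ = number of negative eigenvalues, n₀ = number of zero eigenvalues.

(1, 1, 1)

The symmetric matrix is A = [[4, -4, 4], [-4, 2, -2], [4, -2, 2]].
Symmetric row and column elimination reduces A to a congruent diagonal form with pivots 4, -2, 0.
So there are 1 positive, 1 negative, 1 zero pivots.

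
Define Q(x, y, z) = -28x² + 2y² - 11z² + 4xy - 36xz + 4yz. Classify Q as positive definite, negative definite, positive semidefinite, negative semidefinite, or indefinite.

indefinite

The associated matrix is A = [[-28, 2, -18], [2, 2, 2], [-18, 2, -11]].
Congruent diagonalization of A (simultaneous row and column reduction) yields pivots -28, 15/7, 1/3.
That gives 2 positive, 1 negative pivots.
Hence Q is indefinite.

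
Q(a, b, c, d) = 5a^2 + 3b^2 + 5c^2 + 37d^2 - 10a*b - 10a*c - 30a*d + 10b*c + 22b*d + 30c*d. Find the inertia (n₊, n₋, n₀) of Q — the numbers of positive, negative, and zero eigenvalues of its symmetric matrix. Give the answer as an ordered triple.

Write A = [[5, -5, -5, -15], [-5, 3, 5, 11], [-5, 5, 5, 15], [-15, 11, 15, 37]].
Symmetric row and column elimination reduces A to a congruent diagonal form with pivots 5, -2, 0, 0.
Counting signs: 1 positive, 1 negative, 2 zero.

(1, 1, 2)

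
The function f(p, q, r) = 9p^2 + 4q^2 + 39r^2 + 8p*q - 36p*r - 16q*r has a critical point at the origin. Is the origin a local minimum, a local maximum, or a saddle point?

The Hessian at the origin is H = [[18, 8, -36], [8, 8, -16], [-36, -16, 78]].
Row-reducing H symmetrically gives the diagonal entries 18, 40/9, 6.
So there are 3 positive pivots.
H is positive definite, so the origin is a strict local minimum.

local minimum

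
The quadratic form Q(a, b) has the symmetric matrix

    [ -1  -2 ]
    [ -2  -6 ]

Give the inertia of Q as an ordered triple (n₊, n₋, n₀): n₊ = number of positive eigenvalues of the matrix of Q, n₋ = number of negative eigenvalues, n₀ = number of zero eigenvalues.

(0, 2, 0)

Applying the same elementary operations to the rows and columns of A produces a congruent diagonal matrix with entries -1, -2.
Counting signs: 2 negative.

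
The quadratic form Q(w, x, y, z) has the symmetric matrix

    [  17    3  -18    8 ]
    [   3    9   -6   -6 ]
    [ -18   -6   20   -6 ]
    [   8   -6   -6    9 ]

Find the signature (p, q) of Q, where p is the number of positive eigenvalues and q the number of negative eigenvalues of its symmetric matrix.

Applying the same elementary operations to the rows and columns of A produces a congruent diagonal matrix with entries 17, 144/17, 0, -5/4.
So there are 2 positive, 1 negative, 1 zero pivots.

(2, 1)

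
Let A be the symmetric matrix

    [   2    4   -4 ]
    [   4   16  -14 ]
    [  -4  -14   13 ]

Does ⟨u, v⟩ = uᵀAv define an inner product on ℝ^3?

yes

Leading principal minors: Δ_1 = 2, Δ_2 = 16, Δ_3 = 8.
All leading principal minors are positive, so by Sylvester's criterion Q is positive definite.
⟨·,·⟩ is an inner product exactly when A is positive definite.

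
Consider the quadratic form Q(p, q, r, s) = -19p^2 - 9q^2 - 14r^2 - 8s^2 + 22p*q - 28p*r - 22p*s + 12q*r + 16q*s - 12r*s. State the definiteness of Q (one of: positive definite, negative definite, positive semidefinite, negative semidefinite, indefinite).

negative definite

Write A = [[-19, 11, -14, -11], [11, -9, 6, 8], [-14, 6, -14, -6], [-11, 8, -6, -8]].
Congruent diagonalization of A (simultaneous row and column reduction) yields pivots -19, -50/19, -2, -3/10.
That gives 4 negative pivots.
Hence Q is negative definite.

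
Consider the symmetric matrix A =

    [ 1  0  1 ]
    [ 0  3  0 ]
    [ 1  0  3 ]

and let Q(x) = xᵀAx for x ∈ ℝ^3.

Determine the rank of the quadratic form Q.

Applying the same elementary operations to the rows and columns of A produces a congruent diagonal matrix with entries 1, 3, 2.
Counting signs: 3 positive.
The rank is the number of nonzero pivots: 3.

3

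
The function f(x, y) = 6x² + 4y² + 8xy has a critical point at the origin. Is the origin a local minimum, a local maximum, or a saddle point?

local minimum

The Hessian at the origin is H = [[12, 8], [8, 8]].
det H = 12·8 − (8)² = 32 > 0 and H[1,1] = 12 > 0, so H is positive definite.
Therefore the origin is a local minimum.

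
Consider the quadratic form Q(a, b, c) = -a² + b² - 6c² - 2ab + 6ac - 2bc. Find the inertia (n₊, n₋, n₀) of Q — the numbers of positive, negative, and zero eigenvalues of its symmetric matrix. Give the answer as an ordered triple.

(1, 2, 0)

The associated matrix is A = [[-1, -1, 3], [-1, 1, -1], [3, -1, -6]].
Symmetric row and column elimination reduces A to a congruent diagonal form with pivots -1, 2, -5.
So there are 1 positive, 2 negative pivots.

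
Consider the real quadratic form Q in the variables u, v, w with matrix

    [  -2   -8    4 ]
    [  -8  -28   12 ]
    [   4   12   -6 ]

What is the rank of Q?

3

Symmetric row and column elimination reduces A to a congruent diagonal form with pivots -2, 4, -2.
So there are 1 positive, 2 negative pivots.
The rank is the number of nonzero pivots: 3.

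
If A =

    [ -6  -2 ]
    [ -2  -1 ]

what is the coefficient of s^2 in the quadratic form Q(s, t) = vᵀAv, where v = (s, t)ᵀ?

The coefficient of s^2 is the diagonal entry A[1,1] = -6.

-6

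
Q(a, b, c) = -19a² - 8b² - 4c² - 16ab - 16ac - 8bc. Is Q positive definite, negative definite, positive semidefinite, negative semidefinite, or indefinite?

negative definite

The associated matrix is A = [[-19, -8, -8], [-8, -8, -4], [-8, -4, -4]].
Row-reducing A symmetrically gives the diagonal entries -19, -88/19, -6/11.
That gives 3 negative pivots.
Hence Q is negative definite.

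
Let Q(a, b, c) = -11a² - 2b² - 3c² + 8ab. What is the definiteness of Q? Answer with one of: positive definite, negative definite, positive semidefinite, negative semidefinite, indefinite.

negative definite

The symmetric matrix of Q is A = [[-11, 4, 0], [4, -2, 0], [0, 0, -3]].
Leading principal minors: Δ_1 = -11, Δ_2 = 6, Δ_3 = -18.
The signs alternate starting with Δ_1 < 0, so by Sylvester's criterion Q is negative definite.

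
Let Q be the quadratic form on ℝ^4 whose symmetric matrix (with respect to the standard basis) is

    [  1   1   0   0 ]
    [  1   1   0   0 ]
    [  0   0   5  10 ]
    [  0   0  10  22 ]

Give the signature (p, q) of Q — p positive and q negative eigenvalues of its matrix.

Applying the same elementary operations to the rows and columns of A produces a congruent diagonal matrix with entries 1, 0, 5, 2.
That gives 3 positive, 1 zero pivots.

(3, 0)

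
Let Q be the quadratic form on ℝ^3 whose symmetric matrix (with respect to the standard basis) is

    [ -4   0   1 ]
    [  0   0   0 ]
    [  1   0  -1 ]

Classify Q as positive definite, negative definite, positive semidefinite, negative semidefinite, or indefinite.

negative semidefinite

Applying the same elementary operations to the rows and columns of A produces a congruent diagonal matrix with entries -4, 0, -3/4.
That gives 2 negative, 1 zero pivots.
Hence Q is negative semidefinite.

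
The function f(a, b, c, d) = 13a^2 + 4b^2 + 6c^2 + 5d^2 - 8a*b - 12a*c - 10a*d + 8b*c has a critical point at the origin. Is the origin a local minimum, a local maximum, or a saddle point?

The Hessian at the origin is H = [[26, -8, -12, -10], [-8, 8, 8, 0], [-12, 8, 12, 0], [-10, 0, 0, 10]].
Congruent diagonalization of H (simultaneous row and column reduction) yields pivots 26, 72/13, 28/9, 20/7.
Counting signs: 4 positive.
H is positive definite, so the origin is a strict local minimum.

local minimum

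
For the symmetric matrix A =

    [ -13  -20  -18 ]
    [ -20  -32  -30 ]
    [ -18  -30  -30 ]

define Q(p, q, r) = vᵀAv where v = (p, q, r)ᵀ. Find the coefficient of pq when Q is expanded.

The coefficient of pq is A[1,2] + A[2,1] = 2·(-20) = -40.

-40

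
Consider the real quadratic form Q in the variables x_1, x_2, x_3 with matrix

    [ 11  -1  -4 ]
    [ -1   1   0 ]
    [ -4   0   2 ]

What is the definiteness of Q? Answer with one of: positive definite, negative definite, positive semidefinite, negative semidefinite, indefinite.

positive definite

Congruent diagonalization of A (simultaneous row and column reduction) yields pivots 11, 10/11, 2/5.
That gives 3 positive pivots.
Hence Q is positive definite.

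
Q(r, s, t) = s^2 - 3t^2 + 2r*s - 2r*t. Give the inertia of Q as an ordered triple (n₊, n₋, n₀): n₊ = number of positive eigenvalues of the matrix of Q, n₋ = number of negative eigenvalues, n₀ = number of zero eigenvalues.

(1, 2, 0)

The symmetric matrix is A = [[0, 1, -1], [1, 1, 0], [-1, 0, -3]].
By Sylvester's law of inertia any congruent diagonalization of A has 1 positive, 2 negative and 0 zero entries.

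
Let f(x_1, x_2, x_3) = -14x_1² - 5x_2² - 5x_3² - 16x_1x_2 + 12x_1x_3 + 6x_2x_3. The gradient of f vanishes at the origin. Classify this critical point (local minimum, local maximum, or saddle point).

The Hessian at the origin is H = [[-28, -16, 12], [-16, -10, 6], [12, 6, -10]].
Row-reducing H symmetrically gives the diagonal entries -28, -6/7, -4.
That gives 3 negative pivots.
H is negative definite, so the origin is a strict local maximum.

local maximum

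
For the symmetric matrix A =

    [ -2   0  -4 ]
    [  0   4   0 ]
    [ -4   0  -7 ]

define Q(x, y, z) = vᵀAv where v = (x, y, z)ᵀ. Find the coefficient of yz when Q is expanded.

The coefficient of yz is A[2,3] + A[3,2] = 2·0 = 0.

0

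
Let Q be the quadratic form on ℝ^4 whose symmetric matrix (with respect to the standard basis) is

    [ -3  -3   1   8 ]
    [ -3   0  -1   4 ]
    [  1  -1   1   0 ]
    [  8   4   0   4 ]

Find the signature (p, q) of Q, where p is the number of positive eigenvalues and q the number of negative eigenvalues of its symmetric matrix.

(2, 1)

Row-reducing A symmetrically gives the diagonal entries -3, 3, 0, 20.
So there are 2 positive, 1 negative, 1 zero pivots.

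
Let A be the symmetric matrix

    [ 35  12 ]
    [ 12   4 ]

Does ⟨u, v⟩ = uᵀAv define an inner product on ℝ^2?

no

For the 2×2 matrix [[35, 12], [12, 4]]: det = 35·4 − (12)² = -4, trace = 39.
det < 0 so the eigenvalues have opposite signs; the form is indefinite.
⟨·,·⟩ is an inner product exactly when A is positive definite.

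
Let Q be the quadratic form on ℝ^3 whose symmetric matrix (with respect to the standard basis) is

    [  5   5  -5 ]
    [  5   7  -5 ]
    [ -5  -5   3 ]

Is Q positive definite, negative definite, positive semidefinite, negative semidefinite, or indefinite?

indefinite

An LDLᵀ factorisation of A has diagonal entries 5, 2, -2.
Counting signs: 2 positive, 1 negative.
Hence Q is indefinite.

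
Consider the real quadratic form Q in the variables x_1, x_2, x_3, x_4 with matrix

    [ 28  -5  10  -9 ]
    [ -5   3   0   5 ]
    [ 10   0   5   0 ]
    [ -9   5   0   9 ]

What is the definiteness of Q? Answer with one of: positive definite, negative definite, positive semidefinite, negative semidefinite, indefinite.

indefinite

Symmetric row and column elimination reduces A to a congruent diagonal form with pivots 28, 59/28, -5/59, 2.
So there are 3 positive, 1 negative pivots.
Hence Q is indefinite.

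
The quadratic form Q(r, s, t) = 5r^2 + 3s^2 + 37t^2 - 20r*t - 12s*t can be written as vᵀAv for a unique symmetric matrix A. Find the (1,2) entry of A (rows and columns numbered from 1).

The coefficient of r·s in Q is 0. For a symmetric A this equals A[1,2] + A[2,1] = 2·A[1,2].
So A[1,2] = 0/2 = 0.

0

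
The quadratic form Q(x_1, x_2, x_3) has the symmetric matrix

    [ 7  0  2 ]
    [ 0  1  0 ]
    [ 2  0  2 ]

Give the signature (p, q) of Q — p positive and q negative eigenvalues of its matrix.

Symmetric row and column elimination reduces A to a congruent diagonal form with pivots 7, 1, 10/7.
So there are 3 positive pivots.

(3, 0)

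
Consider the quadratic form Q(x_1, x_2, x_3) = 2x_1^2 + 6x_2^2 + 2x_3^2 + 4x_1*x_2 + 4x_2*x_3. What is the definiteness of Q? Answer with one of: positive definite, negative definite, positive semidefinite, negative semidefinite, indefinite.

positive definite

The symmetric matrix of Q is A = [[2, 2, 0], [2, 6, 2], [0, 2, 2]].
Leading principal minors: Δ_1 = 2, Δ_2 = 8, Δ_3 = 8.
All leading principal minors are positive, so by Sylvester's criterion Q is positive definite.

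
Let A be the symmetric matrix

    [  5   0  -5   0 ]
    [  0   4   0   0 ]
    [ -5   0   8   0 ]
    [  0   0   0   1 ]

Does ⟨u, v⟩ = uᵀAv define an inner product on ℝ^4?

Leading principal minors: Δ_1 = 5, Δ_2 = 20, Δ_3 = 60, Δ_4 = 60.
All leading principal minors are positive, so by Sylvester's criterion Q is positive definite.
⟨·,·⟩ is an inner product exactly when A is positive definite.

yes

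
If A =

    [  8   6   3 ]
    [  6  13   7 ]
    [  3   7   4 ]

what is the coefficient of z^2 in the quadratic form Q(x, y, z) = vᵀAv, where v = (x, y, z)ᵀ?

The coefficient of z^2 is the diagonal entry A[3,3] = 4.

4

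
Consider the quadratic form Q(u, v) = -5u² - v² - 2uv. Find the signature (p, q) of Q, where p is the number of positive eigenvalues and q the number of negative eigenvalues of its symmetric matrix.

(0, 2)

Write A = [[-5, -1], [-1, -1]].
Row-reducing A symmetrically gives the diagonal entries -5, -4/5.
So there are 2 negative pivots.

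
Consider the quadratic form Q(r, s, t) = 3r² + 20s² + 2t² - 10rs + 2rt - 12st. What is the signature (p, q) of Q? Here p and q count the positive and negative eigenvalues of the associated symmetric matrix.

(3, 0)

The symmetric matrix is A = [[3, -5, 1], [-5, 20, -6], [1, -6, 2]].
An LDLᵀ factorisation of A has diagonal entries 3, 35/3, 2/35.
Counting signs: 3 positive.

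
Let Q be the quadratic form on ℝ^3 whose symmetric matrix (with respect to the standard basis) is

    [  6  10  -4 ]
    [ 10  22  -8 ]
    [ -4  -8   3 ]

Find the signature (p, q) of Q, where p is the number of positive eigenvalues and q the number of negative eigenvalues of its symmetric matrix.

Congruent diagonalization of A (simultaneous row and column reduction) yields pivots 6, 16/3, 0.
Counting signs: 2 positive, 1 zero.

(2, 0)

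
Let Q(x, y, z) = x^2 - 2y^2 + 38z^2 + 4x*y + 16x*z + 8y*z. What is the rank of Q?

The associated matrix is A = [[1, 2, 8], [2, -2, 4], [8, 4, 38]].
Applying the same elementary operations to the rows and columns of A produces a congruent diagonal matrix with entries 1, -6, -2.
So there are 1 positive, 2 negative pivots.
The rank is the number of nonzero pivots: 3.

3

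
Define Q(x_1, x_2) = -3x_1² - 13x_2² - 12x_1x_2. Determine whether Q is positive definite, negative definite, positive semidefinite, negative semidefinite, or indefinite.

The symmetric matrix of Q is A = [[-3, -6], [-6, -13]].
Leading principal minors: Δ_1 = -3, Δ_2 = 3.
The signs alternate starting with Δ_1 < 0, so by Sylvester's criterion Q is negative definite.

negative definite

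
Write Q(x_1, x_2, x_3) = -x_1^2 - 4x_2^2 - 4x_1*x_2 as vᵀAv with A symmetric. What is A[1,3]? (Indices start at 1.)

The coefficient of x_1·x_3 in Q is 0. For a symmetric A this equals A[1,3] + A[3,1] = 2·A[1,3].
So A[1,3] = 0/2 = 0.

0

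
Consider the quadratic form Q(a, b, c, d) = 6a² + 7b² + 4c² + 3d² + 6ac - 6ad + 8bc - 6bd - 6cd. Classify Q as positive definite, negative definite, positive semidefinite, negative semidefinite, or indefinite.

Write A = [[6, 0, 3, -3], [0, 7, 4, -3], [3, 4, 4, -3], [-3, -3, -3, 3]].
Symmetric row and column elimination reduces A to a congruent diagonal form with pivots 6, 7, 3/14, 0.
So there are 3 positive, 1 zero pivots.
Hence Q is positive semidefinite.

positive semidefinite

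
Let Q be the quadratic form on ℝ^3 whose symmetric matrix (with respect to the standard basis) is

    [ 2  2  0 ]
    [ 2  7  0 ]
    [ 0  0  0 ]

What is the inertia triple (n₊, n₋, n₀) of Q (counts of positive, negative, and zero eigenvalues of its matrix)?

Symmetric row and column elimination reduces A to a congruent diagonal form with pivots 2, 5, 0.
So there are 2 positive, 1 zero pivots.

(2, 0, 1)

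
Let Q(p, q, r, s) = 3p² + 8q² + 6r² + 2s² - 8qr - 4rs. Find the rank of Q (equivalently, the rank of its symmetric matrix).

4

The symmetric matrix is A = [[3, 0, 0, 0], [0, 8, -4, 0], [0, -4, 6, -2], [0, 0, -2, 2]].
Applying the same elementary operations to the rows and columns of A produces a congruent diagonal matrix with entries 3, 8, 4, 1.
Counting signs: 4 positive.
The rank is the number of nonzero pivots: 4.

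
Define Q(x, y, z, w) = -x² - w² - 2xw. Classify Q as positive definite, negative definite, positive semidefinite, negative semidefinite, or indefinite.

negative semidefinite

The symmetric matrix is A = [[-1, 0, 0, -1], [0, 0, 0, 0], [0, 0, 0, 0], [-1, 0, 0, -1]].
Symmetric row and column elimination reduces A to a congruent diagonal form with pivots -1, 0, 0, 0.
So there are 1 negative, 3 zero pivots.
Hence Q is negative semidefinite.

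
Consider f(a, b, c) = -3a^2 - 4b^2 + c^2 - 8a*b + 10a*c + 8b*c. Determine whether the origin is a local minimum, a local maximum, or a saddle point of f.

saddle point

The Hessian at the origin is H = [[-6, -8, 10], [-8, -8, 8], [10, 8, 2]].
Applying the same elementary operations to the rows and columns of H produces a congruent diagonal matrix with entries -6, 8/3, 8.
Counting signs: 2 positive, 1 negative.
H is indefinite, so the origin is a saddle point.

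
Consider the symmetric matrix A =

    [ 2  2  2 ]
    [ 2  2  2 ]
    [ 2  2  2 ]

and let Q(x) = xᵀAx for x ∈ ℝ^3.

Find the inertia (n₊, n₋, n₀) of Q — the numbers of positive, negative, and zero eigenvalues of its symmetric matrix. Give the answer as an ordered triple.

(1, 0, 2)

Row-reducing A symmetrically gives the diagonal entries 2, 0, 0.
So there are 1 positive, 2 zero pivots.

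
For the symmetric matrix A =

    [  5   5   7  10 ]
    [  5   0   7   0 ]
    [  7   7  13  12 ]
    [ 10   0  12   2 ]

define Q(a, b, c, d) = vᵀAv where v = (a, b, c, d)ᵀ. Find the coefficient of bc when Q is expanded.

The coefficient of bc is A[2,3] + A[3,2] = 2·7 = 14.

14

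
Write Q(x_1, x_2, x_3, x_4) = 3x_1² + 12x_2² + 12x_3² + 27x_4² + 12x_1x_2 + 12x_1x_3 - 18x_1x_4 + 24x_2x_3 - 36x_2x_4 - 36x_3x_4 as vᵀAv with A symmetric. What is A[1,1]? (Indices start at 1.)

3

The coefficient of x_1² in Q is 3, and that is exactly A[1,1].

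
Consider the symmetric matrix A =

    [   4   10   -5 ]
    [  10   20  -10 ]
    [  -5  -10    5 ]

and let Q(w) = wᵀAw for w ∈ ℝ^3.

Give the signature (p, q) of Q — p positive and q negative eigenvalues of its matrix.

Congruent diagonalization of A (simultaneous row and column reduction) yields pivots 4, -5, 0.
So there are 1 positive, 1 negative, 1 zero pivots.

(1, 1)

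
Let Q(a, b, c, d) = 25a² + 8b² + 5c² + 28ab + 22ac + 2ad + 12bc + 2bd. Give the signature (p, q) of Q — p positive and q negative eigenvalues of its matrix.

The associated matrix is A = [[25, 14, 11, 1], [14, 8, 6, 1], [11, 6, 5, 0], [1, 1, 0, 0]].
Applying the same elementary operations to the rows and columns of A produces a congruent diagonal matrix with entries 25, 4/25, 0, -5/4.
So there are 2 positive, 1 negative, 1 zero pivots.

(2, 1)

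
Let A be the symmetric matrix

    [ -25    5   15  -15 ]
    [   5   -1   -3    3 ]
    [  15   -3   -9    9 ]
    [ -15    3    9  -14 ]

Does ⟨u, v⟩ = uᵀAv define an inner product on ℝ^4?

no

Congruent diagonalization of A (simultaneous row and column reduction) yields pivots -25, 0, 0, -5.
So there are 2 negative, 2 zero pivots.
Hence Q is negative semidefinite.
⟨·,·⟩ is an inner product exactly when A is positive definite.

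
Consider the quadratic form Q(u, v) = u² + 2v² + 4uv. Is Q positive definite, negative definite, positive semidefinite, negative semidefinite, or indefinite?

The symmetric matrix of Q is [[1, 2], [2, 2]].
For the 2×2 matrix [[1, 2], [2, 2]]: det = 1·2 − (2)² = -2, trace = 3.
det < 0 so the eigenvalues have opposite signs; the form is indefinite.

indefinite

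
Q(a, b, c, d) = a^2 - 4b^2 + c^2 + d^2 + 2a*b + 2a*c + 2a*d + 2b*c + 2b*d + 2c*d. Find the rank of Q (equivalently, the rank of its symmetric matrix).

Write A = [[1, 1, 1, 1], [1, -4, 1, 1], [1, 1, 1, 1], [1, 1, 1, 1]].
Symmetric row and column elimination reduces A to a congruent diagonal form with pivots 1, -5, 0, 0.
That gives 1 positive, 1 negative, 2 zero pivots.
The rank is the number of nonzero pivots: 2.

2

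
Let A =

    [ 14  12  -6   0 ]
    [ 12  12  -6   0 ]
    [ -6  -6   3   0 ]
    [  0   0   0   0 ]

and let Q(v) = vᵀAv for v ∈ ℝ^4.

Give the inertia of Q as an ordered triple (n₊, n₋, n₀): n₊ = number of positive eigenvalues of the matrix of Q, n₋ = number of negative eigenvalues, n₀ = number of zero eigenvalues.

Symmetric row and column elimination reduces A to a congruent diagonal form with pivots 14, 12/7, 0, 0.
So there are 2 positive, 2 zero pivots.

(2, 0, 2)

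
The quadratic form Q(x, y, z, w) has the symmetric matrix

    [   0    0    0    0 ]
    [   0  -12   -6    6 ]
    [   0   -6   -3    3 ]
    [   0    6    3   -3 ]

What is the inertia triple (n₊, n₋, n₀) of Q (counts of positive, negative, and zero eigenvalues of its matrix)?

Congruent diagonalization of A (simultaneous row and column reduction) yields pivots 0, -12, 0, 0.
So there are 1 negative, 3 zero pivots.

(0, 1, 3)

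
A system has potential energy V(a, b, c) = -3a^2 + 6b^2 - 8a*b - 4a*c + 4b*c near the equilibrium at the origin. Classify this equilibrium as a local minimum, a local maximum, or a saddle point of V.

saddle point

The Hessian at the origin is H = [[-6, -8, -4], [-8, 12, 4], [-4, 4, 0]].
Row-reducing H symmetrically gives the diagonal entries -6, 68/3, -20/17.
Counting signs: 1 positive, 2 negative.
H is indefinite, so the origin is a saddle point.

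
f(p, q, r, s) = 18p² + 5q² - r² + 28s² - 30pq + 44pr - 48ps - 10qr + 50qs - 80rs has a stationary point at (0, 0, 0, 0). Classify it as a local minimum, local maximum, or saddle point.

The Hessian at the origin is H = [[36, -30, 44, -48], [-30, 10, -10, 50], [44, -10, -2, -80], [-48, 50, -80, 56]].
Congruent diagonalization of H (simultaneous row and column reduction) yields pivots 36, -15, -226/27, 20/113.
So there are 2 positive, 2 negative pivots.
H is indefinite, so the origin is a saddle point.

saddle point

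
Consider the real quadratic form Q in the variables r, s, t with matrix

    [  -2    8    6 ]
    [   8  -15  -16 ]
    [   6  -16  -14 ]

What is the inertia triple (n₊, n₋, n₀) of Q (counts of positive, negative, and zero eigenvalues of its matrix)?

Row-reducing A symmetrically gives the diagonal entries -2, 17, 4/17.
So there are 2 positive, 1 negative pivots.

(2, 1, 0)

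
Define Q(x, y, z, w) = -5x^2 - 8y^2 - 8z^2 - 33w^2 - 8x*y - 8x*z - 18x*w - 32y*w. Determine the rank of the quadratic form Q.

The associated matrix is A = [[-5, -4, -4, -9], [-4, -8, 0, -16], [-4, 0, -8, 0], [-9, -16, 0, -33]].
Congruent diagonalization of A (simultaneous row and column reduction) yields pivots -5, -24/5, -8/3, 0.
Counting signs: 3 negative, 1 zero.
The rank is the number of nonzero pivots: 3.

3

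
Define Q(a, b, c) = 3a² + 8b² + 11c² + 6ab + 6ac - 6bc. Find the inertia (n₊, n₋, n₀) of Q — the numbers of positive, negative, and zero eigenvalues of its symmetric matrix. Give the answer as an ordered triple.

The associated matrix is A = [[3, 3, 3], [3, 8, -3], [3, -3, 11]].
An LDLᵀ factorisation of A has diagonal entries 3, 5, 4/5.
That gives 3 positive pivots.

(3, 0, 0)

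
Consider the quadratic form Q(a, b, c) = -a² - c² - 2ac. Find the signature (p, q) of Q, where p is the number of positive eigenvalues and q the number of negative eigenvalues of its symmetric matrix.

Write A = [[-1, 0, -1], [0, 0, 0], [-1, 0, -1]].
Symmetric row and column elimination reduces A to a congruent diagonal form with pivots -1, 0, 0.
Counting signs: 1 negative, 2 zero.

(0, 1)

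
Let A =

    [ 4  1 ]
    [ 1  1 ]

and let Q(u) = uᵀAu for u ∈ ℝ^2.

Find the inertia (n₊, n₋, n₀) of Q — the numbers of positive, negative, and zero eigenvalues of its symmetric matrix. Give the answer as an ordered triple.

Row-reducing A symmetrically gives the diagonal entries 4, 3/4.
Counting signs: 2 positive.

(2, 0, 0)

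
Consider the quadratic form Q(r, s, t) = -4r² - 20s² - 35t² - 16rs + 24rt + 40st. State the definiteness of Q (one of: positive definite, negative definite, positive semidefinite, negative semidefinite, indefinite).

The symmetric matrix is A = [[-4, -8, 12], [-8, -20, 20], [12, 20, -35]].
Row-reducing A symmetrically gives the diagonal entries -4, -4, 5.
So there are 1 positive, 2 negative pivots.
Hence Q is indefinite.

indefinite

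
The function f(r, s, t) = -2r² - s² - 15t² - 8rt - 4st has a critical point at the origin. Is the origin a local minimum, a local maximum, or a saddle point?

local maximum

The Hessian at the origin is H = [[-4, 0, -8], [0, -2, -4], [-8, -4, -30]].
Congruent diagonalization of H (simultaneous row and column reduction) yields pivots -4, -2, -6.
That gives 3 negative pivots.
H is negative definite, so the origin is a strict local maximum.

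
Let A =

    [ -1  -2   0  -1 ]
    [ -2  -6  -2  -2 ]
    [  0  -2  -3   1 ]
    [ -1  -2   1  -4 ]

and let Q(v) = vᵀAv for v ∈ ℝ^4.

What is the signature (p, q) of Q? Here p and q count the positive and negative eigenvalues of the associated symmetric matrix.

Congruent diagonalization of A (simultaneous row and column reduction) yields pivots -1, -2, -1, -2.
So there are 4 negative pivots.

(0, 4)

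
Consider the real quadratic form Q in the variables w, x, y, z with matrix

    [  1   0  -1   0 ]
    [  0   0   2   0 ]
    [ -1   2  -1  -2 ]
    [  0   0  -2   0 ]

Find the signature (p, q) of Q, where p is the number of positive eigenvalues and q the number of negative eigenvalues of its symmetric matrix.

By Sylvester's law of inertia any congruent diagonalization of A has 2 positive, 1 negative and 1 zero entries.

(2, 1)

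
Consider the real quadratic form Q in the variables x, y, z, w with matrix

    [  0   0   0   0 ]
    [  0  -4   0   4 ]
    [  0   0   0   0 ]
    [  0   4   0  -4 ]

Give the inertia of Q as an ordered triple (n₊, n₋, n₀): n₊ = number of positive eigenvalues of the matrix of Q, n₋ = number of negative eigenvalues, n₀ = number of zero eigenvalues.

(0, 1, 3)

Row-reducing A symmetrically gives the diagonal entries 0, -4, 0, 0.
Counting signs: 1 negative, 3 zero.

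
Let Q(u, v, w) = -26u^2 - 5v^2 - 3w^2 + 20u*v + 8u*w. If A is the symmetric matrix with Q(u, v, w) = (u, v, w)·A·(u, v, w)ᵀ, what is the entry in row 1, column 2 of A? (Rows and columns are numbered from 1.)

The coefficient of u·v in Q is 20. For a symmetric A this equals A[1,2] + A[2,1] = 2·A[1,2].
So A[1,2] = 20/2 = 10.

10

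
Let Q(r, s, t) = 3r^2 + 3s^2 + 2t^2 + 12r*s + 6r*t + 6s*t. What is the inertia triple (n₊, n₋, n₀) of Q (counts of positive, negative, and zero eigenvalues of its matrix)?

Write A = [[3, 6, 3], [6, 3, 3], [3, 3, 2]].
Symmetric row and column elimination reduces A to a congruent diagonal form with pivots 3, -9, 0.
Counting signs: 1 positive, 1 negative, 1 zero.

(1, 1, 1)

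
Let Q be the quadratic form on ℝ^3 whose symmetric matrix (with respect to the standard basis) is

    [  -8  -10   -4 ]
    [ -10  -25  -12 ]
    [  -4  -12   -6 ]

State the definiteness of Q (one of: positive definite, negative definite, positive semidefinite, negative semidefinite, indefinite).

Congruent diagonalization of A (simultaneous row and column reduction) yields pivots -8, -25/2, -2/25.
That gives 3 negative pivots.
Hence Q is negative definite.

negative definite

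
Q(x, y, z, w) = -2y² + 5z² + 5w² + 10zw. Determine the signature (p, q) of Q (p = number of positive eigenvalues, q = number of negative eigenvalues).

The associated matrix is A = [[0, 0, 0, 0], [0, -2, 0, 0], [0, 0, 5, 5], [0, 0, 5, 5]].
Symmetric row and column elimination reduces A to a congruent diagonal form with pivots 0, -2, 5, 0.
Counting signs: 1 positive, 1 negative, 2 zero.

(1, 1)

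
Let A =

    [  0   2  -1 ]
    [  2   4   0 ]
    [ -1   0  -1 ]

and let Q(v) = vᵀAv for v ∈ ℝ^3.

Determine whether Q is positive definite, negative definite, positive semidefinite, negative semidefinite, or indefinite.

A is congruent to a diagonal matrix with 1 positive, 1 negative and 1 zero entries, so Q is indefinite.

indefinite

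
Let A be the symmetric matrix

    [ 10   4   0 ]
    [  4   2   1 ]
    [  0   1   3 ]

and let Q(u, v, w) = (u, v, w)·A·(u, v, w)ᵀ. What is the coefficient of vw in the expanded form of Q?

2

The coefficient of vw is A[2,3] + A[3,2] = 2·1 = 2.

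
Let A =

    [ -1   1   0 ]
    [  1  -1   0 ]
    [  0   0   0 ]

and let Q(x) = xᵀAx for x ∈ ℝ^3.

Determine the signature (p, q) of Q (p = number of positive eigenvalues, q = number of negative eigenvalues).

(0, 1)

Applying the same elementary operations to the rows and columns of A produces a congruent diagonal matrix with entries -1, 0, 0.
So there are 1 negative, 2 zero pivots.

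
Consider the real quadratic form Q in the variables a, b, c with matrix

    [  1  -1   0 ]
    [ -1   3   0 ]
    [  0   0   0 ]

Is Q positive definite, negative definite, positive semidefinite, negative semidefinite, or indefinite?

positive semidefinite

Congruent diagonalization of A (simultaneous row and column reduction) yields pivots 1, 2, 0.
Counting signs: 2 positive, 1 zero.
Hence Q is positive semidefinite.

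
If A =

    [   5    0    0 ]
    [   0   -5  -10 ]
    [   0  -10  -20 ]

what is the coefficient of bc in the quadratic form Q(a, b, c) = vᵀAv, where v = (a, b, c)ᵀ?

The coefficient of bc is A[2,3] + A[3,2] = 2·(-10) = -20.

-20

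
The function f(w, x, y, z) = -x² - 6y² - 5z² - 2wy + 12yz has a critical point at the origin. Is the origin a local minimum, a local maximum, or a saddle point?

The Hessian at the origin is H = [[0, 0, -2, 0], [0, -2, 0, 0], [-2, 0, -12, 12], [0, 0, 12, -10]].
H is indefinite, so the origin is a saddle point.

saddle point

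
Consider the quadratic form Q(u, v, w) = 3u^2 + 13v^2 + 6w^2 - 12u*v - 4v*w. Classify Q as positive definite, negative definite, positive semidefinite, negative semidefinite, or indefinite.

The symmetric matrix of Q is A = [[3, -6, 0], [-6, 13, -2], [0, -2, 6]].
Leading principal minors: Δ_1 = 3, Δ_2 = 3, Δ_3 = 6.
All leading principal minors are positive, so by Sylvester's criterion Q is positive definite.

positive definite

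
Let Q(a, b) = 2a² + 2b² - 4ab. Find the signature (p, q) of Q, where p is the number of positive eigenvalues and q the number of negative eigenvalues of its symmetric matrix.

Write A = [[2, -2], [-2, 2]].
Applying the same elementary operations to the rows and columns of A produces a congruent diagonal matrix with entries 2, 0.
Counting signs: 1 positive, 1 zero.

(1, 0)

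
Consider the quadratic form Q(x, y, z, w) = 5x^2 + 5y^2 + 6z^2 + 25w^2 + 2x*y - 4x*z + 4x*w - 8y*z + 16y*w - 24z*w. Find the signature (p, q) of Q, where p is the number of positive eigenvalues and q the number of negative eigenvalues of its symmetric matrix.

Write A = [[5, 1, -2, 2], [1, 5, -4, 8], [-2, -4, 6, -12], [2, 8, -12, 25]].
Symmetric row and column elimination reduces A to a congruent diagonal form with pivots 5, 24/5, 5/2, 1/15.
So there are 4 positive pivots.

(4, 0)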